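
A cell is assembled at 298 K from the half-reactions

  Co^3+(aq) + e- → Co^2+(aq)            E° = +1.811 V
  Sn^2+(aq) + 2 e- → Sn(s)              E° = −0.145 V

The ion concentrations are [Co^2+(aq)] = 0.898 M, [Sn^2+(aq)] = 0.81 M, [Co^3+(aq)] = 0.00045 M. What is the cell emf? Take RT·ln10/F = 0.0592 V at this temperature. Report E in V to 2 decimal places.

Co³⁺/Co²⁺ is reduced (cathode, E° = +1.811 V) and Sn²⁺/Sn is oxidized (anode).
E°cell = E°cat − E°an = +1.811 − (−0.145) = +1.956 V; n = 2.
The balanced reaction is 2 Co^3+(aq) + Sn(s) → 2 Co^2+(aq) + Sn^2+(aq), so Q = ([Co^2+(aq)]^2·[Sn^2+(aq)]) / [Co^3+(aq)]^2 = 3.23×10^6 and log Q = 6.509.
By the Nernst equation, E = +1.956 − (0.0592/2)·(6.509) = +1.76 V.

+1.76 V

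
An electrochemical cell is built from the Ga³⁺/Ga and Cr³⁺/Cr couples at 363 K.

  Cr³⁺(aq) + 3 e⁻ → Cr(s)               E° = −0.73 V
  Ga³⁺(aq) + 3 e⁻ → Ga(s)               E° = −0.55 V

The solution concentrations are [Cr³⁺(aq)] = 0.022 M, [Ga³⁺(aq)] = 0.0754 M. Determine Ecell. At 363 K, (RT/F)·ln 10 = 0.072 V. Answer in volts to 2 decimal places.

Ga³⁺/Ga is reduced (cathode, E° = −0.55 V) and Cr³⁺/Cr is oxidized (anode).
E°cell = −0.55 − (−0.73) = +0.18 V, with n = 3 electrons transferred.
For the overall reaction Ga³⁺(aq) + Cr(s) → Ga(s) + Cr³⁺(aq), Q = [Cr³⁺(aq)] / [Ga³⁺(aq)] = 0.292, giving log Q = −0.535.
E = E° − (0.072/n)·log Q = +0.18 − (0.072/3)(−0.535) = +0.19 V.

+0.19 V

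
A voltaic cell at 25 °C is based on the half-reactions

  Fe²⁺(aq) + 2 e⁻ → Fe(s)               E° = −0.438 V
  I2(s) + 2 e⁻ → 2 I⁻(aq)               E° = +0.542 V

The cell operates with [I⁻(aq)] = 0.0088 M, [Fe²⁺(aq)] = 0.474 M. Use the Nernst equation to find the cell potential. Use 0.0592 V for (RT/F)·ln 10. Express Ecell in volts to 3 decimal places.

+1.111 V

The I₂/I⁻ couple has the more positive E°, so it is the cathode; Fe²⁺/Fe is the anode.
E°cell = +0.542 − (−0.438) = +0.980 V, with n = 2 electrons transferred.
Balancing gives I2(s) + Fe(s) → 2 I⁻(aq) + Fe²⁺(aq); hence Q = [I⁻(aq)]^2·[Fe²⁺(aq)] = 3.67×10^−5 (log Q = −4.435).
By the Nernst equation, E = +0.980 − (0.0592/2)·(−4.435) = +1.111 V.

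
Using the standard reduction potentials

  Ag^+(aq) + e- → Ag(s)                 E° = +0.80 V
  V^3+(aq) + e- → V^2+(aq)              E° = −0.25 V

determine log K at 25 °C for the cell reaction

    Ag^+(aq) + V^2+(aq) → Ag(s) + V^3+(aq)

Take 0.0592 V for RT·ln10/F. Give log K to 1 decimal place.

log K = 17.7

The Ag⁺/Ag couple is reduced (cathode); E°cell = +0.80 − (−0.25) = +1.05 V with n = 1.
At equilibrium E = 0, so log K = nE°cell / 0.0592 = (1)(+1.05) / 0.0592 = 17.7.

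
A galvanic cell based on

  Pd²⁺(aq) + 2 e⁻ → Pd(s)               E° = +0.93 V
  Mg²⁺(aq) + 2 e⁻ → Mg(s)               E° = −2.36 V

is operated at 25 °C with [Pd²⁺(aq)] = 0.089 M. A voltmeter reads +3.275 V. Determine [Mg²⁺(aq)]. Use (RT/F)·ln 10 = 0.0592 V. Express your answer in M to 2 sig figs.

0.29 M

Pd²⁺/Pd is the cathode (higher E°); E°cell = +0.93 − (−2.36) = +3.29 V with n = 2.
Rearranging E = E° − (0.0592/n)·log Q gives log Q = 2(+3.29 − (+3.275))/0.0592 = 0.507.
The balanced reaction is Pd²⁺(aq) + Mg(s) → Pd(s) + Mg²⁺(aq), so Q = [Mg²⁺(aq)] / [Pd²⁺(aq)].
Substituting the known concentrations and solving, log [Mg²⁺(aq)] = −0.544 and [Mg²⁺(aq)] = 0.29 M.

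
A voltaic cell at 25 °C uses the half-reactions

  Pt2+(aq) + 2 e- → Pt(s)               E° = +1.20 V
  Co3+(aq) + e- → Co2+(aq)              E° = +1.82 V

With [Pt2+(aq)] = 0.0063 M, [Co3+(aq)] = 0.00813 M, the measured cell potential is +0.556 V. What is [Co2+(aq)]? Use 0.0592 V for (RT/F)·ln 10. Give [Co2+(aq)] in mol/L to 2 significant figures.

1.2 M

The Co³⁺/Co²⁺ couple has the larger reduction potential, so it is the cathode: E°cell = +1.82 − (+1.20) = +0.62 V and n = 2.
Rearranging E = E° − (0.0592/n)·log Q gives log Q = 2(+0.62 − (+0.556))/0.0592 = 2.162.
Balancing electrons gives 2 Co3+(aq) + Pt(s) → 2 Co2+(aq) + Pt2+(aq); thus Q = ([Co2+(aq)]^2·[Pt2+(aq)]) / [Co3+(aq)]^2.
Solving for the unknown gives log [Co2+(aq)] = 0.091, so [Co2+(aq)] ≈ 1.2 M.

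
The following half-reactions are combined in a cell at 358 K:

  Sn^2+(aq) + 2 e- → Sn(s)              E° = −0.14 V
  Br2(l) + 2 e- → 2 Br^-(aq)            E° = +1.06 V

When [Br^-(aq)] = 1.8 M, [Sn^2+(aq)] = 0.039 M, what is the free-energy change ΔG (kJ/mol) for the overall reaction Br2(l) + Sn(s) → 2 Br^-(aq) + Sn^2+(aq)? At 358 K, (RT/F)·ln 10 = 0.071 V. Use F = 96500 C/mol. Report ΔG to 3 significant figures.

−238 kJ/mol

E°cell = +1.06 − (−0.14) = +1.20 V; the balanced reaction transfers n = 2 electrons.
The reaction quotient is [Br^-(aq)]^2·[Sn^2+(aq)] = 0.126; by Nernst, E = +1.20 − (0.071/2)(−0.898) = +1.2319 V.
Finally ΔG = −nFE = −(2)(96500 C/mol)(+1.2319 V) = −238 kJ/mol.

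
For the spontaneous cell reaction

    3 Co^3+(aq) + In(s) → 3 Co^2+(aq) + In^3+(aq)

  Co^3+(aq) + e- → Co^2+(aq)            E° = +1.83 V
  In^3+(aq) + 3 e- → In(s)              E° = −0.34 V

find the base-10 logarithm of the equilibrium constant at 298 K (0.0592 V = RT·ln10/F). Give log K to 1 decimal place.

The Co³⁺/Co²⁺ couple is reduced (cathode); E°cell = +1.83 − (−0.34) = +2.17 V with n = 3.
At equilibrium E = 0, so log K = nE°cell / 0.0592 = (3)(+2.17) / 0.0592 = 110.0.

log K = 110.0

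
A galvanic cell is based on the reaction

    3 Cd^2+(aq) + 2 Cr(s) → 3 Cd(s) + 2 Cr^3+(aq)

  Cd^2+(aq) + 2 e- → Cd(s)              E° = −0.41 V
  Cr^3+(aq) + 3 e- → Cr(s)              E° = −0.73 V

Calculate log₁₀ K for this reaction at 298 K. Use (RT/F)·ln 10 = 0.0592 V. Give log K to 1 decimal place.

log K = 32.4

The Cd²⁺/Cd couple is reduced (cathode); E°cell = −0.41 − (−0.73) = +0.32 V with n = 6.
At equilibrium E = 0, so log K = nE°cell / 0.0592 = (6)(+0.32) / 0.0592 = 32.4.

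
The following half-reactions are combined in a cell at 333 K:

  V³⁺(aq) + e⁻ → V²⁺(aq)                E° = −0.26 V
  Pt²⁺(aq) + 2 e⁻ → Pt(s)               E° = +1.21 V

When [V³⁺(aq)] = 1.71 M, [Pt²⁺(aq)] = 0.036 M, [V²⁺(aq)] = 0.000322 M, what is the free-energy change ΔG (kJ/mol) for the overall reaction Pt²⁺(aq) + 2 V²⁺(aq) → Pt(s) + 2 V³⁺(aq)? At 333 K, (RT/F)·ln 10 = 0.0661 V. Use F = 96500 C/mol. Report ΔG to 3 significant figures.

−227 kJ/mol

The standard cell potential is +1.21 − (−0.26) = +1.47 V, with n = 2 electrons in the balanced equation.
The reaction quotient is [V³⁺(aq)]^2 / ([Pt²⁺(aq)]·[V²⁺(aq)]^2) = 7.83×10^8; by Nernst, E = +1.47 − (0.0661/2)(8.894) = +1.1761 V.
Then ΔG = −nFE = −2 × 96500 × +1.1761 J/mol = −227 kJ/mol.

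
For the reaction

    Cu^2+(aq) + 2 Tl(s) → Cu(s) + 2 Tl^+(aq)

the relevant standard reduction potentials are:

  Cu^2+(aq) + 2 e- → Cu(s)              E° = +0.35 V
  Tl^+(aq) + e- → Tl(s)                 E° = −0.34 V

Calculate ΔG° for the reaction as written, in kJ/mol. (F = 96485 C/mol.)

−133 kJ/mol

In the reaction as written Cu^2+(aq) is reduced, so the Cu²⁺/Cu couple is the cathode and Tl⁺/Tl is the anode.
E°cell = +0.35 − (−0.34) = +0.69 V; balancing electrons gives n = 2.
ΔG° = −nFE°cell = −(2)(96485)(+0.69) J/mol = −133 kJ/mol.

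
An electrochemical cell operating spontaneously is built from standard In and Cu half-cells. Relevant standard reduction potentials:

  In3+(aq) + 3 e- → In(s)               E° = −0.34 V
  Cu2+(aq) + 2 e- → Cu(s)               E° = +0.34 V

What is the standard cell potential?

The Cu²⁺/Cu couple has the higher E°, so Cu ion is reduced (cathode) and In is oxidized (anode).
E°cell = E°(cathode) − E°(anode) = +0.34 − (−0.34) = +0.68 V.

+0.68 V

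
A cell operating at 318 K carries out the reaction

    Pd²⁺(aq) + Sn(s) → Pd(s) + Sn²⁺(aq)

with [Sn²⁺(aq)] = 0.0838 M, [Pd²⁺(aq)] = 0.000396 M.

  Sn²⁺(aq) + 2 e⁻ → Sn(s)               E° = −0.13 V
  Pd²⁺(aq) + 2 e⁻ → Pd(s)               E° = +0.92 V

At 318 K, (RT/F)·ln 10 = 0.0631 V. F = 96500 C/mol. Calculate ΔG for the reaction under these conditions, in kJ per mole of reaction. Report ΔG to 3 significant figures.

−188 kJ/mol

E°cell = +0.92 − (−0.13) = +1.05 V; the balanced reaction transfers n = 2 electrons.
Here Q = [Sn²⁺(aq)] / [Pd²⁺(aq)] = 212 (log Q = 2.326), giving E = +1.05 − (0.0631/2)·(2.326) = +0.9766 V.
ΔG = −nFE = −(2)(96500)(+0.9766) J/mol = −188 kJ/mol.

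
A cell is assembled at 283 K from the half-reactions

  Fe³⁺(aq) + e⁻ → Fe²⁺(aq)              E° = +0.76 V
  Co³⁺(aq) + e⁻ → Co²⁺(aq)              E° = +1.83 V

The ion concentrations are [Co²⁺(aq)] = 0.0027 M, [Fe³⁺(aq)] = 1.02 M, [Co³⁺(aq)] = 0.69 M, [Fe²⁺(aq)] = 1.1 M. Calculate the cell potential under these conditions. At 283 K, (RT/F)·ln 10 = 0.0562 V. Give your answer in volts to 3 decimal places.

Since E°(Co³⁺/Co²⁺) > E°(Fe³⁺/Fe²⁺), Co³⁺/Co²⁺ serves as the cathode.
The standard potential is +1.83 − (+0.76) = +1.07 V and the balanced reaction transfers n = 1 electron.
For the overall reaction Co³⁺(aq) + Fe²⁺(aq) → Co²⁺(aq) + Fe³⁺(aq), Q = ([Co²⁺(aq)]·[Fe³⁺(aq)]) / ([Co³⁺(aq)]·[Fe²⁺(aq)]) = 0.00363, giving log Q = −2.440.
E = E° − (0.0562/n)·log Q = +1.07 − (0.0562/1)(−2.440) = +1.207 V.

+1.207 V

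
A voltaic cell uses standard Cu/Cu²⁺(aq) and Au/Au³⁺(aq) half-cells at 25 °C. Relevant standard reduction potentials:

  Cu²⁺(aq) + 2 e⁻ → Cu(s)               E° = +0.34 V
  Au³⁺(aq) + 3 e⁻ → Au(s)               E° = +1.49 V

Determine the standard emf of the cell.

+1.15 V

Of the two couples in this cell, the one with the more positive reduction potential is reduced at the cathode: here that is Au³⁺/Au (+1.49 V); Cu²⁺/Cu (+0.34 V) is the anode.
E°cell = E°(cathode) − E°(anode) = +1.49 − (+0.34) = +1.15 V.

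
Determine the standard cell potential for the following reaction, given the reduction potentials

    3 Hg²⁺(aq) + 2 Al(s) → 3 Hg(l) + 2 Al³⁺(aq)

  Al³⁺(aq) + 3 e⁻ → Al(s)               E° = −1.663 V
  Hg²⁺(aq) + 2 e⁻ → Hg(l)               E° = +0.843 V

In the reaction as written, Hg²⁺(aq) is reduced (cathode) and Al³⁺(aq) is produced by oxidation at the anode.
E°cell = E°(cathode) − E°(anode) = +0.843 − (−1.663) = +2.506 V.

+2.506 V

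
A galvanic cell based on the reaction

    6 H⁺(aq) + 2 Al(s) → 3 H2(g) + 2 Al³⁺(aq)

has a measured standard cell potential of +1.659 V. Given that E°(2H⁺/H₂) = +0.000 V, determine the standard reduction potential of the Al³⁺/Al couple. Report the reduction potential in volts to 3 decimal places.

In the reaction as written the 2H⁺/H₂ couple is reduced (cathode) and Al³⁺/Al is oxidized (anode), so E°cell = E°(2H⁺/H₂) − E°(Al³⁺/Al).
E°(Al³⁺/Al) = E°(cathode) − E°cell = +0.000 − (+1.659) = −1.659 V.

−1.659 V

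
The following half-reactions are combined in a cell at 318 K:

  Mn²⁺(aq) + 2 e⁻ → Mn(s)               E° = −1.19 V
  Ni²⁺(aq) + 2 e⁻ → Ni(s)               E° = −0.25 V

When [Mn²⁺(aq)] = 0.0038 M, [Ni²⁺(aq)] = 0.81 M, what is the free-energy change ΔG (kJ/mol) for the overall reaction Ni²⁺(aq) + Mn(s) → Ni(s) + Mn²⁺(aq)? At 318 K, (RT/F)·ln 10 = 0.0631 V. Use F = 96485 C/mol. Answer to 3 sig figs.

The standard cell potential is −0.25 − (−1.19) = +0.94 V, with n = 2 electrons in the balanced equation.
The reaction quotient is [Mn²⁺(aq)] / [Ni²⁺(aq)] = 0.00469; by Nernst, E = +0.94 − (0.0631/2)(−2.329) = +1.0135 V.
Finally ΔG = −nFE = −(2)(96485 C/mol)(+1.0135 V) = −196 kJ/mol.

−196 kJ/mol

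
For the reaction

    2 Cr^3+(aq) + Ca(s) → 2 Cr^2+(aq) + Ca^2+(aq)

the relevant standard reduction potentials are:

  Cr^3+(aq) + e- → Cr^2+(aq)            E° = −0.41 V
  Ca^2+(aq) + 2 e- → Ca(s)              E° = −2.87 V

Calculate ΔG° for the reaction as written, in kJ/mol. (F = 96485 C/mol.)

In the reaction as written Cr^3+(aq) is reduced, so the Cr³⁺/Cr²⁺ couple is the cathode and Ca²⁺/Ca is the anode.
E°cell = −0.41 − (−2.87) = +2.46 V; balancing electrons gives n = 2.
ΔG° = −nFE°cell = −(2)(96485)(+2.46) J/mol = −475 kJ/mol.

−475 kJ/mol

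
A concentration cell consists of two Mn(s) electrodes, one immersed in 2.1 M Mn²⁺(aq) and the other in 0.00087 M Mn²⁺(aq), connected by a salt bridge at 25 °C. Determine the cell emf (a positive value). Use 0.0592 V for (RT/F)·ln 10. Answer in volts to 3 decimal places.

0.100 V

For a concentration cell E°cell = 0, since both electrodes use the same couple.
The compartment with the higher Mn²⁺(aq) concentration (2.1 M) acts as the cathode; ions are reduced there and produced at the dilute (0.00087 M) anode.
With n = 2, Ecell = −(0.0592/2)·log([dilute]/[conc]) = −(0.0592/2)·log(0.00087/2.1) = +0.100 V.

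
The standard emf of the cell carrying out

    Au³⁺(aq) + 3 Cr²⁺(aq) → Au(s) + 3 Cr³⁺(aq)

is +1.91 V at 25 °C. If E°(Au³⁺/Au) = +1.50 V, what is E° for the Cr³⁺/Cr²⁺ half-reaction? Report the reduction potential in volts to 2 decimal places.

−0.41 V

In the reaction as written the Au³⁺/Au couple is reduced (cathode) and Cr³⁺/Cr²⁺ is oxidized (anode), so E°cell = E°(Au³⁺/Au) − E°(Cr³⁺/Cr²⁺).
E°(Cr³⁺/Cr²⁺) = E°(cathode) − E°cell = +1.50 − (+1.91) = −0.41 V.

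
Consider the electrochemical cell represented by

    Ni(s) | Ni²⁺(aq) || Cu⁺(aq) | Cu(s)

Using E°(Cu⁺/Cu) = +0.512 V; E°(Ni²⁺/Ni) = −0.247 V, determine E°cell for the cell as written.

By convention the left-hand electrode in cell notation is the anode (oxidation) and the right-hand electrode is the cathode (reduction).
E°cell = E°(right) − E°(left) = +0.512 − (−0.247) = +0.759 V.

+0.759 V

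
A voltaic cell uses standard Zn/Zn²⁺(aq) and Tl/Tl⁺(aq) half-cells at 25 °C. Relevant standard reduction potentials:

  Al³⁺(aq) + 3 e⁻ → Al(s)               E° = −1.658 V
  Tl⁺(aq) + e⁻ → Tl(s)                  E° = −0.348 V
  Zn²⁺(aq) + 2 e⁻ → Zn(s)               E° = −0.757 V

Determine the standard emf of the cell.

The Tl⁺/Tl couple has the higher E°, so Tl ion is reduced (cathode) and Zn is oxidized (anode).
E°cell = E°(cathode) − E°(anode) = −0.348 − (−0.757) = +0.409 V.

+0.409 V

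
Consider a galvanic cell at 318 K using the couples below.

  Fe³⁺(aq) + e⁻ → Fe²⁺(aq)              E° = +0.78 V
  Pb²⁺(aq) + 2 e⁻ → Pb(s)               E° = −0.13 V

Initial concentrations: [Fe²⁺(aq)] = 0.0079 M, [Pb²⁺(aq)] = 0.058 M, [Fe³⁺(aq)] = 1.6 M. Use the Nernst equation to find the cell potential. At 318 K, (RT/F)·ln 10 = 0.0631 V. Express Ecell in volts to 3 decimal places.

+1.095 V

Since E°(Fe³⁺/Fe²⁺) > E°(Pb²⁺/Pb), Fe³⁺/Fe²⁺ serves as the cathode.
E°cell = E°cat − E°an = +0.78 − (−0.13) = +0.91 V; n = 2.
The balanced reaction is 2 Fe³⁺(aq) + Pb(s) → 2 Fe²⁺(aq) + Pb²⁺(aq), so Q = ([Fe²⁺(aq)]^2·[Pb²⁺(aq)]) / [Fe³⁺(aq)]^2 = 1.41×10^−6 and log Q = −5.850.
E = E° − (0.0631/n)·log Q = +0.91 − (0.0631/2)(−5.850) = +1.095 V.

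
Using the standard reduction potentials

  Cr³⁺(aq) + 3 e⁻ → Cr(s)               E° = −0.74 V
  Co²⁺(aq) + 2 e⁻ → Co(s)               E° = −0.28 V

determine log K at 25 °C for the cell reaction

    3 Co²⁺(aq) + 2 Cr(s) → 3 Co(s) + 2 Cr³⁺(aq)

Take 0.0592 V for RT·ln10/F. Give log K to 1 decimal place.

log K = 46.6

The Co²⁺/Co couple is reduced (cathode); E°cell = −0.28 − (−0.74) = +0.46 V with n = 6.
At equilibrium E = 0, so log K = nE°cell / 0.0592 = (6)(+0.46) / 0.0592 = 46.6.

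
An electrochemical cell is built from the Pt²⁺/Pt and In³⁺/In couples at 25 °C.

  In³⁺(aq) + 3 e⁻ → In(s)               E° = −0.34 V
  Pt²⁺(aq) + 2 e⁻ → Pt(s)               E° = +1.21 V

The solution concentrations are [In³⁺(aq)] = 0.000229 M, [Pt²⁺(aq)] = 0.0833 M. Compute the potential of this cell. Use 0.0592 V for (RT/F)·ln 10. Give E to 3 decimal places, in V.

+1.590 V

Since E°(Pt²⁺/Pt) > E°(In³⁺/In), Pt²⁺/Pt serves as the cathode.
E°cell = E°cat − E°an = +1.21 − (−0.34) = +1.55 V; n = 6.
The balanced reaction is 3 Pt²⁺(aq) + 2 In(s) → 3 Pt(s) + 2 In³⁺(aq), so Q = [In³⁺(aq)]^2 / [Pt²⁺(aq)]^3 = 9.07×10^−5 and log Q = −4.042.
By the Nernst equation, E = +1.55 − (0.0592/6)·(−4.042) = +1.590 V.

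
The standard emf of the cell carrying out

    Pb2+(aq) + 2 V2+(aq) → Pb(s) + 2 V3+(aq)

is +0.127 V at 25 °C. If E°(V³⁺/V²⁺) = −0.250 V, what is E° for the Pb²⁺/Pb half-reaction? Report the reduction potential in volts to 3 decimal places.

−0.123 V

In the reaction as written the Pb²⁺/Pb couple is reduced (cathode) and V³⁺/V²⁺ is oxidized (anode), so E°cell = E°(Pb²⁺/Pb) − E°(V³⁺/V²⁺).
E°(Pb²⁺/Pb) = E°cell + E°(anode) = +0.127 + (−0.250) = −0.123 V.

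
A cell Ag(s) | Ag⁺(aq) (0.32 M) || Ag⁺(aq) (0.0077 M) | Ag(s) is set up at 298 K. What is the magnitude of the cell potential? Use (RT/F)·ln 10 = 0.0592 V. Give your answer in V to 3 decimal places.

For a concentration cell E°cell = 0, since both electrodes use the same couple.
The compartment with the higher Ag⁺(aq) concentration (0.32 M) acts as the cathode; ions are reduced there and produced at the dilute (0.0077 M) anode.
With n = 1, Ecell = −(0.0592/1)·log([dilute]/[conc]) = −(0.0592/1)·log(0.0077/0.32) = +0.096 V.

0.096 V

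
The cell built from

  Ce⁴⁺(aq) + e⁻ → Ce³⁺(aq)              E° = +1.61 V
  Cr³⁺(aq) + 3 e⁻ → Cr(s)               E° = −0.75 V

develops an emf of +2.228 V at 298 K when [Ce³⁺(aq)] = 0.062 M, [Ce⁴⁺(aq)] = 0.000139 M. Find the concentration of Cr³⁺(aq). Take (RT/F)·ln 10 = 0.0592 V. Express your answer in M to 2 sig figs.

The Ce⁴⁺/Ce³⁺ couple has the larger reduction potential, so it is the cathode: E°cell = +1.61 − (−0.75) = +2.36 V and n = 3.
From the Nernst equation, log Q = n(E° − E)/0.0592 = 3·(+2.36 − (+2.228))/0.0592 = 6.689.
The balanced reaction is 3 Ce⁴⁺(aq) + Cr(s) → 3 Ce³⁺(aq) + Cr³⁺(aq), so Q = ([Ce³⁺(aq)]^3·[Cr³⁺(aq)]) / [Ce⁴⁺(aq)]^3.
Substituting the known concentrations and solving, log [Cr³⁺(aq)] = −1.259 and [Cr³⁺(aq)] = 0.055 M.

0.055 M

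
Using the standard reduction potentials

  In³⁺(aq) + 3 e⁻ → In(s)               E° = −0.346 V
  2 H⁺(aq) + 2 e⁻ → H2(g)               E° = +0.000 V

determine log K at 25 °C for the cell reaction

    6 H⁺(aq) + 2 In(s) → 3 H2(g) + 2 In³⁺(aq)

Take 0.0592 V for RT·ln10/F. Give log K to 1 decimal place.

log K = 35.1

The 2H⁺/H₂ couple is reduced (cathode); E°cell = +0.000 − (−0.346) = +0.346 V with n = 6.
At equilibrium E = 0, so log K = nE°cell / 0.0592 = (6)(+0.346) / 0.0592 = 35.1.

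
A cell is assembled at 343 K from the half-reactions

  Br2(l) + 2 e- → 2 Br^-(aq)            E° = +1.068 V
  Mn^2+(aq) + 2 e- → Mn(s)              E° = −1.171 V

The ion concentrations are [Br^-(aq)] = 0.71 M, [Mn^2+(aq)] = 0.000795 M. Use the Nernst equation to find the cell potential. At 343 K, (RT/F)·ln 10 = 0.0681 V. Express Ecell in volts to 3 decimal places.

Since E°(Br₂/Br⁻) > E°(Mn²⁺/Mn), Br₂/Br⁻ serves as the cathode.
E°cell = E°cat − E°an = +1.068 − (−1.171) = +2.239 V; n = 2.
Balancing gives Br2(l) + Mn(s) → 2 Br^-(aq) + Mn^2+(aq); hence Q = [Br^-(aq)]^2·[Mn^2+(aq)] = 0.000401 (log Q = −3.397).
E = E° − (0.0681/n)·log Q = +2.239 − (0.0681/2)(−3.397) = +2.355 V.

+2.355 V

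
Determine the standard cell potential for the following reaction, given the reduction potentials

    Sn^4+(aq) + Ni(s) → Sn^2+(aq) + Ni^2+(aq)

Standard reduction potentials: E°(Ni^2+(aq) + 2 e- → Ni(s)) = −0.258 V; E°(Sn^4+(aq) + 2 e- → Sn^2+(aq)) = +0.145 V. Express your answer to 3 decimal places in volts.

+0.403 V

In the reaction as written, Sn^4+(aq) is reduced (cathode) and Ni^2+(aq) is produced by oxidation at the anode.
E°cell = E°(cathode) − E°(anode) = +0.145 − (−0.258) = +0.403 V.
The positive value indicates the reaction is spontaneous as written.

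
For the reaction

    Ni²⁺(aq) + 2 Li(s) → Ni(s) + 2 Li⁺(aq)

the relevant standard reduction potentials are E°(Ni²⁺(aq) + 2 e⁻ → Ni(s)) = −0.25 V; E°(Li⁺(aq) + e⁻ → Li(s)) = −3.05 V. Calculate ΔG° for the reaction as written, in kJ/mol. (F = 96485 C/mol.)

−540 kJ/mol

In the reaction as written Ni²⁺(aq) is reduced, so the Ni²⁺/Ni couple is the cathode and Li⁺/Li is the anode.
E°cell = −0.25 − (−3.05) = +2.80 V; balancing electrons gives n = 2.
ΔG° = −nFE°cell = −(2)(96485)(+2.80) J/mol = −540 kJ/mol.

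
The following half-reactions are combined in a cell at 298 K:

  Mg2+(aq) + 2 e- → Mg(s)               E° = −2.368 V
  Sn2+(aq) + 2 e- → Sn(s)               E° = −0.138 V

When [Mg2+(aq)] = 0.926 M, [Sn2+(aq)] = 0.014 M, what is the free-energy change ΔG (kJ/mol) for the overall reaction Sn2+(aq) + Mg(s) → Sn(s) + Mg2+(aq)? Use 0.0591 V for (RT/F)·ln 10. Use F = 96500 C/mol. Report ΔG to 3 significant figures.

The standard cell potential is −0.138 − (−2.368) = +2.230 V, with n = 2 electrons in the balanced equation.
Q = [Mg2+(aq)] / [Sn2+(aq)] = 66.1, so log Q = 1.820 and E = +2.230 − (0.0591/2)(1.820) = +2.1762 V.
ΔG = −nFE = −(2)(96500)(+2.1762) J/mol = −420 kJ/mol.

−420 kJ/mol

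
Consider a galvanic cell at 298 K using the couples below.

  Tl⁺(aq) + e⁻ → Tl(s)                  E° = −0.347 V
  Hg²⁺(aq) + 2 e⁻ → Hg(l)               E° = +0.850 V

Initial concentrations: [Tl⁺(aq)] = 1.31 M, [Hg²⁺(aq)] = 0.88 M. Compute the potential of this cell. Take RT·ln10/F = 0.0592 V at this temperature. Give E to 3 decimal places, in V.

+1.188 V

Since E°(Hg²⁺/Hg) > E°(Tl⁺/Tl), Hg²⁺/Hg serves as the cathode.
The standard potential is +0.850 − (−0.347) = +1.197 V and the balanced reaction transfers n = 2 electrons.
For the overall reaction Hg²⁺(aq) + 2 Tl(s) → Hg(l) + 2 Tl⁺(aq), Q = [Tl⁺(aq)]^2 / [Hg²⁺(aq)] = 1.95, giving log Q = 0.290.
E = E° − (0.0592/n)·log Q = +1.197 − (0.0592/2)(0.290) = +1.188 V.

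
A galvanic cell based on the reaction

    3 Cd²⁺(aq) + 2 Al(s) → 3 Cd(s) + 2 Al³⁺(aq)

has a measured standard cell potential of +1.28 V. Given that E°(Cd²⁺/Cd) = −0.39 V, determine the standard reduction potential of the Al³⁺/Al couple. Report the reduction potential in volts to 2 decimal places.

In the reaction as written the Cd²⁺/Cd couple is reduced (cathode) and Al³⁺/Al is oxidized (anode), so E°cell = E°(Cd²⁺/Cd) − E°(Al³⁺/Al).
E°(Al³⁺/Al) = E°(cathode) − E°cell = −0.39 − (+1.28) = −1.67 V.

−1.67 V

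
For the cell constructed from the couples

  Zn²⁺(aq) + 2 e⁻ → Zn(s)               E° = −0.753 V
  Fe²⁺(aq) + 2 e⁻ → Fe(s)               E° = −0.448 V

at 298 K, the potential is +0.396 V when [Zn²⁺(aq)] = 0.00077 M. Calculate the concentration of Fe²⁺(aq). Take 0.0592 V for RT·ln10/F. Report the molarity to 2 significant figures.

0.91 M

Fe²⁺/Fe is the cathode (higher E°); E°cell = −0.448 − (−0.753) = +0.305 V with n = 2.
Rearranging E = E° − (0.0592/n)·log Q gives log Q = 2(+0.305 − (+0.396))/0.0592 = −3.074.
The balanced reaction is Fe²⁺(aq) + Zn(s) → Fe(s) + Zn²⁺(aq), so Q = [Zn²⁺(aq)] / [Fe²⁺(aq)].
Solving for the unknown gives log [Fe²⁺(aq)] = −0.040, so [Fe²⁺(aq)] ≈ 0.91 M.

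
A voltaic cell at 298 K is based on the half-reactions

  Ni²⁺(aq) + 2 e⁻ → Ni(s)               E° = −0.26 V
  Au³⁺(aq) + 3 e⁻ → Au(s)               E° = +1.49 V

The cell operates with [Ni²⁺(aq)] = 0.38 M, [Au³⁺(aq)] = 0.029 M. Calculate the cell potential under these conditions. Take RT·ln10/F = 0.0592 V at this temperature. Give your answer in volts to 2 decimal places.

+1.73 V

The Au³⁺/Au couple has the more positive E°, so it is the cathode; Ni²⁺/Ni is the anode.
E°cell = E°cat − E°an = +1.49 − (−0.26) = +1.75 V; n = 6.
The balanced reaction is 2 Au³⁺(aq) + 3 Ni(s) → 2 Au(s) + 3 Ni²⁺(aq), so Q = [Ni²⁺(aq)]^3 / [Au³⁺(aq)]^2 = 65.2 and log Q = 1.815.
By the Nernst equation, E = +1.75 − (0.0592/6)·(1.815) = +1.73 V.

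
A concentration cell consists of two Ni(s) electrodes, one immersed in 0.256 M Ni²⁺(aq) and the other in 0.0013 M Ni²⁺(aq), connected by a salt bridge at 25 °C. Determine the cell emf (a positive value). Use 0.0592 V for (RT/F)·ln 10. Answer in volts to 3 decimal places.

0.068 V

For a concentration cell E°cell = 0, since both electrodes use the same couple.
The compartment with the higher Ni²⁺(aq) concentration (0.256 M) acts as the cathode; ions are reduced there and produced at the dilute (0.0013 M) anode.
With n = 2, Ecell = −(0.0592/2)·log([dilute]/[conc]) = −(0.0592/2)·log(0.0013/0.256) = +0.068 V.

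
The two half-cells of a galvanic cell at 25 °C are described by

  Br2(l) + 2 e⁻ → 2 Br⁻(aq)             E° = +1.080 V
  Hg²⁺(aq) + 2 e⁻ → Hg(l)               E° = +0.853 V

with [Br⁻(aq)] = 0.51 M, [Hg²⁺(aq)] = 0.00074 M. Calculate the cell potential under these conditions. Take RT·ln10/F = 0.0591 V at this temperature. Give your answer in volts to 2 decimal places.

+0.34 V

The Br₂/Br⁻ couple has the more positive E°, so it is the cathode; Hg²⁺/Hg is the anode.
E°cell = E°cat − E°an = +1.080 − (+0.853) = +0.227 V; n = 2.
For the overall reaction Br2(l) + Hg(l) → 2 Br⁻(aq) + Hg²⁺(aq), Q = [Br⁻(aq)]^2·[Hg²⁺(aq)] = 0.000192, giving log Q = −3.716.
E = E° − (0.0591/n)·log Q = +0.227 − (0.0591/2)(−3.716) = +0.34 V.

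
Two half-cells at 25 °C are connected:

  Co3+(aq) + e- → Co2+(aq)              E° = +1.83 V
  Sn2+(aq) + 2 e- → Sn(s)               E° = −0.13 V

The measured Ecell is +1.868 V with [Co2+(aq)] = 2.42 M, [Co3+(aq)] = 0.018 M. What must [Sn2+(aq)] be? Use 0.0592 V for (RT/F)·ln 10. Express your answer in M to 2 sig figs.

With Co³⁺/Co²⁺ at the cathode and Sn²⁺/Sn at the anode, E°cell = +1.83 − (−0.13) = +1.96 V (n = 2).
Since E = E° − (0.0592/n)·log Q, log Q = n(E° − E)/0.0592 = 3.108.
For 2 Co3+(aq) + Sn(s) → 2 Co2+(aq) + Sn2+(aq), the reaction quotient is Q = ([Co2+(aq)]^2·[Sn2+(aq)]) / [Co3+(aq)]^2.
Solving for the unknown gives log [Sn2+(aq)] = −1.149, so [Sn2+(aq)] ≈ 0.071 M.

0.071 M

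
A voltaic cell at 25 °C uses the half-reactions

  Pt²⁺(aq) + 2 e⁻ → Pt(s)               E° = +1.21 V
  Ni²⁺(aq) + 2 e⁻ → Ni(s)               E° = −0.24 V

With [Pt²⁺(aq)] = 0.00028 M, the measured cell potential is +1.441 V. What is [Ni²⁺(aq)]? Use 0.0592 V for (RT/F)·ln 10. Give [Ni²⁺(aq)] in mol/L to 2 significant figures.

0.00056 M

The Pt²⁺/Pt couple has the larger reduction potential, so it is the cathode: E°cell = +1.21 − (−0.24) = +1.45 V and n = 2.
Rearranging E = E° − (0.0592/n)·log Q gives log Q = 2(+1.45 − (+1.441))/0.0592 = 0.304.
Balancing electrons gives Pt²⁺(aq) + Ni(s) → Pt(s) + Ni²⁺(aq); thus Q = [Ni²⁺(aq)] / [Pt²⁺(aq)].
Substituting the known concentrations and solving, log [Ni²⁺(aq)] = −3.249 and [Ni²⁺(aq)] = 0.00056 M.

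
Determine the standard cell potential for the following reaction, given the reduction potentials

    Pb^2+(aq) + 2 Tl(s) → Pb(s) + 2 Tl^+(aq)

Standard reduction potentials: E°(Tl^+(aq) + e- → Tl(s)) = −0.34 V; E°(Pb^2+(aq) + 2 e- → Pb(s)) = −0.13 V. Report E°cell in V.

In the reaction as written, Pb^2+(aq) is reduced (cathode) and Tl^+(aq) is produced by oxidation at the anode.
E°cell = E°(cathode) − E°(anode) = −0.13 − (−0.34) = +0.21 V.

+0.21 V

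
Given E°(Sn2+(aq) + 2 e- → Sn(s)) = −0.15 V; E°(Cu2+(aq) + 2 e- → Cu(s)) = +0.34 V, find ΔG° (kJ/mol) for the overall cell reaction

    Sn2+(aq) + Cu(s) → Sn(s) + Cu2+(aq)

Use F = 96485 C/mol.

In the reaction as written Sn2+(aq) is reduced, so the Sn²⁺/Sn couple is the cathode and Cu²⁺/Cu is the anode.
E°cell = −0.15 − (+0.34) = −0.49 V; balancing electrons gives n = 2.
ΔG° = −nFE°cell = −(2)(96485)(−0.49) J/mol = +94.6 kJ/mol.

+94.6 kJ/mol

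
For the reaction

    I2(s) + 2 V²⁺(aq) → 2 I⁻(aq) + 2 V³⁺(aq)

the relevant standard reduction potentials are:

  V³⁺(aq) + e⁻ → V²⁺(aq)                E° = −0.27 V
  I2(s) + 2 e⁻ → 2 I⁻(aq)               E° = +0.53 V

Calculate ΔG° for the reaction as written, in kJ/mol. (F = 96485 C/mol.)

−154 kJ/mol

In the reaction as written I2(s) is reduced, so the I₂/I⁻ couple is the cathode and V³⁺/V²⁺ is the anode.
E°cell = +0.53 − (−0.27) = +0.80 V; balancing electrons gives n = 2.
ΔG° = −nFE°cell = −(2)(96485)(+0.80) J/mol = −154 kJ/mol.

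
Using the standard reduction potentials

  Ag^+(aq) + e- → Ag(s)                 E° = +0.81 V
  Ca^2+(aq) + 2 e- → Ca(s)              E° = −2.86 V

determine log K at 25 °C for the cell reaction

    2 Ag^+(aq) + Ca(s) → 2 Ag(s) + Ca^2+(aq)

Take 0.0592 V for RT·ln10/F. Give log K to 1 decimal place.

The Ag⁺/Ag couple is reduced (cathode); E°cell = +0.81 − (−2.86) = +3.67 V with n = 2.
At equilibrium E = 0, so log K = nE°cell / 0.0592 = (2)(+3.67) / 0.0592 = 124.0.

log K = 124.0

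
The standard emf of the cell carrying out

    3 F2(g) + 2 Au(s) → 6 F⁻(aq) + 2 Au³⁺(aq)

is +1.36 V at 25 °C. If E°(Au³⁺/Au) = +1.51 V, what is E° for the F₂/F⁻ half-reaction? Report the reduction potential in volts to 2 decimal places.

In the reaction as written the F₂/F⁻ couple is reduced (cathode) and Au³⁺/Au is oxidized (anode), so E°cell = E°(F₂/F⁻) − E°(Au³⁺/Au).
E°(F₂/F⁻) = E°cell + E°(anode) = +1.36 + (+1.51) = +2.87 V.

+2.87 V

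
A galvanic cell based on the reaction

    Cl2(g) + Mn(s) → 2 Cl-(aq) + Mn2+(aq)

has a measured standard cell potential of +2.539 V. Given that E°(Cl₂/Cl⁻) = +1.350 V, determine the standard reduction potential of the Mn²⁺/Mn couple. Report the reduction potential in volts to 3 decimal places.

−1.189 V

In the reaction as written the Cl₂/Cl⁻ couple is reduced (cathode) and Mn²⁺/Mn is oxidized (anode), so E°cell = E°(Cl₂/Cl⁻) − E°(Mn²⁺/Mn).
E°(Mn²⁺/Mn) = E°(cathode) − E°cell = +1.350 − (+2.539) = −1.189 V.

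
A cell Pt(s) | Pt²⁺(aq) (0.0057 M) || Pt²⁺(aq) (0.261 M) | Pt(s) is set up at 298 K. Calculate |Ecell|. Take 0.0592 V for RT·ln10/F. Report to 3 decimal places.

0.049 V

For a concentration cell E°cell = 0, since both electrodes use the same couple.
The compartment with the higher Pt²⁺(aq) concentration (0.261 M) acts as the cathode; ions are reduced there and produced at the dilute (0.0057 M) anode.
With n = 2, Ecell = −(0.0592/2)·log([dilute]/[conc]) = −(0.0592/2)·log(0.0057/0.261) = +0.049 V.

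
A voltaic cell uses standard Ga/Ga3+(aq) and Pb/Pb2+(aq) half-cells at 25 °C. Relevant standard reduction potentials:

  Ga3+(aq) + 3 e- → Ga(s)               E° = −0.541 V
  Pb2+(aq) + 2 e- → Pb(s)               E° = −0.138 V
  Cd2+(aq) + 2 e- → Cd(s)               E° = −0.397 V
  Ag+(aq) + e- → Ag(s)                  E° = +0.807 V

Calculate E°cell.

Of the two couples in this cell, the one with the more positive reduction potential is reduced at the cathode: here that is Pb²⁺/Pb (−0.138 V); Ga³⁺/Ga (−0.541 V) is the anode.
E°cell = E°(cathode) − E°(anode) = −0.138 − (−0.541) = +0.403 V.

+0.403 V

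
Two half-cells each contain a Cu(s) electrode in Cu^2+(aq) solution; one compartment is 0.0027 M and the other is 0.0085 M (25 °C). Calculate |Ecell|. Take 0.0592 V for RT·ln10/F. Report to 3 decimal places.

For a concentration cell E°cell = 0, since both electrodes use the same couple.
The compartment with the higher Cu^2+(aq) concentration (0.0085 M) acts as the cathode; ions are reduced there and produced at the dilute (0.0027 M) anode.
With n = 2, Ecell = −(0.0592/2)·log([dilute]/[conc]) = −(0.0592/2)·log(0.0027/0.0085) = +0.015 V.

0.015 V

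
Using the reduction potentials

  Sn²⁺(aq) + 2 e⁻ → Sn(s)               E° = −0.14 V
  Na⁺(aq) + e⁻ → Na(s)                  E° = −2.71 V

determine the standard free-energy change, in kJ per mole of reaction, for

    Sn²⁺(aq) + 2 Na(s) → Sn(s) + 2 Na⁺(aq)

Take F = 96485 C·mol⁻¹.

−496 kJ/mol

In the reaction as written Sn²⁺(aq) is reduced, so the Sn²⁺/Sn couple is the cathode and Na⁺/Na is the anode.
E°cell = −0.14 − (−2.71) = +2.57 V; balancing electrons gives n = 2.
ΔG° = −nFE°cell = −(2)(96485)(+2.57) J/mol = −496 kJ/mol.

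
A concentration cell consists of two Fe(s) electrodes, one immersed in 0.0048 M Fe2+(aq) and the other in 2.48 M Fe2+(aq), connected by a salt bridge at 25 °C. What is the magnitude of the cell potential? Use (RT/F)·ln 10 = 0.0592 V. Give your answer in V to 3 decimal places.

For a concentration cell E°cell = 0, since both electrodes use the same couple.
The compartment with the higher Fe2+(aq) concentration (2.48 M) acts as the cathode; ions are reduced there and produced at the dilute (0.0048 M) anode.
With n = 2, Ecell = −(0.0592/2)·log([dilute]/[conc]) = −(0.0592/2)·log(0.0048/2.48) = +0.080 V.

0.080 V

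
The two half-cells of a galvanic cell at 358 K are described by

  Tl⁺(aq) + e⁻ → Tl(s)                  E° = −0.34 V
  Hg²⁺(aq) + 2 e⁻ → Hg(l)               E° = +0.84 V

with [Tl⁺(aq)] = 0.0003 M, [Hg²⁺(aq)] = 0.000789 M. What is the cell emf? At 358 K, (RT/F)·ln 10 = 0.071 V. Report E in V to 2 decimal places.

+1.32 V

The Hg²⁺/Hg couple has the more positive E°, so it is the cathode; Tl⁺/Tl is the anode.
The standard potential is +0.84 − (−0.34) = +1.18 V and the balanced reaction transfers n = 2 electrons.
Balancing gives Hg²⁺(aq) + 2 Tl(s) → Hg(l) + 2 Tl⁺(aq); hence Q = [Tl⁺(aq)]^2 / [Hg²⁺(aq)] = 0.000114 (log Q = −3.943).
By the Nernst equation, E = +1.18 − (0.071/2)·(−3.943) = +1.32 V.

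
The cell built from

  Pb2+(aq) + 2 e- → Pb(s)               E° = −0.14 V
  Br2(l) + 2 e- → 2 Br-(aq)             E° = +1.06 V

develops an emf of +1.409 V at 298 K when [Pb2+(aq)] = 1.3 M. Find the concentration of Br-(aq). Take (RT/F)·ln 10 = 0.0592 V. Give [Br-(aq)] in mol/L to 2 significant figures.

The Br₂/Br⁻ couple has the larger reduction potential, so it is the cathode: E°cell = +1.06 − (−0.14) = +1.20 V and n = 2.
Rearranging E = E° − (0.0592/n)·log Q gives log Q = 2(+1.20 − (+1.409))/0.0592 = −7.061.
The balanced reaction is Br2(l) + Pb(s) → 2 Br-(aq) + Pb2+(aq), so Q = [Br-(aq)]^2·[Pb2+(aq)].
Substituting the known concentrations and solving, log [Br-(aq)] = −3.587 and [Br-(aq)] = 0.00026 M.

0.00026 M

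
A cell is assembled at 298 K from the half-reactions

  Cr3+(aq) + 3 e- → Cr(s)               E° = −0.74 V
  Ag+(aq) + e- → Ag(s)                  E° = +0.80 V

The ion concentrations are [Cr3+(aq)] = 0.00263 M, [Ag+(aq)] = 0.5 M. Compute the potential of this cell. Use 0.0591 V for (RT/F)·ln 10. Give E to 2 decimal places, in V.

+1.57 V

Since E°(Ag⁺/Ag) > E°(Cr³⁺/Cr), Ag⁺/Ag serves as the cathode.
E°cell = +0.80 − (−0.74) = +1.54 V, with n = 3 electrons transferred.
For the overall reaction 3 Ag+(aq) + Cr(s) → 3 Ag(s) + Cr3+(aq), Q = [Cr3+(aq)] / [Ag+(aq)]^3 = 0.021, giving log Q = −1.677.
E = E° − (0.0591/n)·log Q = +1.54 − (0.0591/3)(−1.677) = +1.57 V.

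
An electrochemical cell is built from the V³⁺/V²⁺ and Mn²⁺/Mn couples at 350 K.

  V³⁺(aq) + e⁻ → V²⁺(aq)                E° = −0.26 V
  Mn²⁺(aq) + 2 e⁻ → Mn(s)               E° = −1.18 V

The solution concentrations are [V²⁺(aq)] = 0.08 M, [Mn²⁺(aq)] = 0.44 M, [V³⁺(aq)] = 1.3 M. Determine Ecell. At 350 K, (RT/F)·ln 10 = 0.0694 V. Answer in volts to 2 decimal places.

+1.02 V

The V³⁺/V²⁺ couple has the more positive E°, so it is the cathode; Mn²⁺/Mn is the anode.
E°cell = −0.26 − (−1.18) = +0.92 V, with n = 2 electrons transferred.
Balancing gives 2 V³⁺(aq) + Mn(s) → 2 V²⁺(aq) + Mn²⁺(aq); hence Q = ([V²⁺(aq)]^2·[Mn²⁺(aq)]) / [V³⁺(aq)]^2 = 0.00167 (log Q = −2.778).
By the Nernst equation, E = +0.92 − (0.0694/2)·(−2.778) = +1.02 V.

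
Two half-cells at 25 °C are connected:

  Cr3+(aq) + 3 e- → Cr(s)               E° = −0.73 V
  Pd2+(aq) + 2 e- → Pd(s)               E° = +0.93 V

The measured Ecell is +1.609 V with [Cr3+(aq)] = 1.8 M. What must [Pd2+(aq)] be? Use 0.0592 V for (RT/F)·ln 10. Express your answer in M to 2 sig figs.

0.028 M

Pd²⁺/Pd is the cathode (higher E°); E°cell = +0.93 − (−0.73) = +1.66 V with n = 6.
Rearranging E = E° − (0.0592/n)·log Q gives log Q = 6(+1.66 − (+1.609))/0.0592 = 5.169.
For 3 Pd2+(aq) + 2 Cr(s) → 3 Pd(s) + 2 Cr3+(aq), the reaction quotient is Q = [Cr3+(aq)]^2 / [Pd2+(aq)]^3.
Isolating [Pd2+(aq)] in Q = 10^{5.169} yields log [Pd2+(aq)] = −1.553, i.e. 0.028 M.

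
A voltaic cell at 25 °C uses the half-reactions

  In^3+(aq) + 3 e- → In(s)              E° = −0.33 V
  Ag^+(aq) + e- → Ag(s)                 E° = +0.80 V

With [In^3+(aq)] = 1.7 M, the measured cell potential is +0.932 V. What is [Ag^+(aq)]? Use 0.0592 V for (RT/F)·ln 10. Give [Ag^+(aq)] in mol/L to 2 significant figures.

0.00054 M

The Ag⁺/Ag couple has the larger reduction potential, so it is the cathode: E°cell = +0.80 − (−0.33) = +1.13 V and n = 3.
From the Nernst equation, log Q = n(E° − E)/0.0592 = 3·(+1.13 − (+0.932))/0.0592 = 10.034.
Balancing electrons gives 3 Ag^+(aq) + In(s) → 3 Ag(s) + In^3+(aq); thus Q = [In^3+(aq)] / [Ag^+(aq)]^3.
Isolating [Ag^+(aq)] in Q = 10^{10.034} yields log [Ag^+(aq)] = −3.268, i.e. 0.00054 M.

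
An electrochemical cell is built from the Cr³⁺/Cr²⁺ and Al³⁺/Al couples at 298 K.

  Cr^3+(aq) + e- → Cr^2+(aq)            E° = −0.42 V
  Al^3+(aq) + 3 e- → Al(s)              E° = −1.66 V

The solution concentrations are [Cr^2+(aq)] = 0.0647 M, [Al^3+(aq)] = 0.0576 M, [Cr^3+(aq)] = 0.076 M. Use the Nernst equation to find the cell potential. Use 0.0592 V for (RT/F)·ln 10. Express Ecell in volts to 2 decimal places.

The Cr³⁺/Cr²⁺ couple has the more positive E°, so it is the cathode; Al³⁺/Al is the anode.
E°cell = −0.42 − (−1.66) = +1.24 V, with n = 3 electrons transferred.
The balanced reaction is 3 Cr^3+(aq) + Al(s) → 3 Cr^2+(aq) + Al^3+(aq), so Q = ([Cr^2+(aq)]^3·[Al^3+(aq)]) / [Cr^3+(aq)]^3 = 0.0355 and log Q = −1.449.
E = E° − (0.0592/n)·log Q = +1.24 − (0.0592/3)(−1.449) = +1.27 V.

+1.27 V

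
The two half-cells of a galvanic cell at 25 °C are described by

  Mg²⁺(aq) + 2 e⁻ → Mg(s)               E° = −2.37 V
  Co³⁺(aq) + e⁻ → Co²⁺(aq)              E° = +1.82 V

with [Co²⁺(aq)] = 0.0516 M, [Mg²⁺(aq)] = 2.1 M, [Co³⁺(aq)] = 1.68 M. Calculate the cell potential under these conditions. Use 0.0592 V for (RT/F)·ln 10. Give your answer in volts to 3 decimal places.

The Co³⁺/Co²⁺ couple has the more positive E°, so it is the cathode; Mg²⁺/Mg is the anode.
The standard potential is +1.82 − (−2.37) = +4.19 V and the balanced reaction transfers n = 2 electrons.
For the overall reaction 2 Co³⁺(aq) + Mg(s) → 2 Co²⁺(aq) + Mg²⁺(aq), Q = ([Co²⁺(aq)]^2·[Mg²⁺(aq)]) / [Co³⁺(aq)]^2 = 0.00198, giving log Q = −2.703.
By the Nernst equation, E = +4.19 − (0.0592/2)·(−2.703) = +4.270 V.

+4.270 V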